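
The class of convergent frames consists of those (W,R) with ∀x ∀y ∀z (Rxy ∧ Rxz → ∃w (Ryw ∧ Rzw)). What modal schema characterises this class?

◇□ψ → □◇ψ

The condition is convergence. The .2 schema ◇□ψ → □◇ψ defines it.
Suppose ◇□ψ→□◇ψ is valid. Take Rxy, Rxz and set V(ψ)={w : Ryw}. Then □ψ at y so ◇□ψ at x, so □◇ψ at x, so ◇ψ at z, giving w with Rzw and Ryw.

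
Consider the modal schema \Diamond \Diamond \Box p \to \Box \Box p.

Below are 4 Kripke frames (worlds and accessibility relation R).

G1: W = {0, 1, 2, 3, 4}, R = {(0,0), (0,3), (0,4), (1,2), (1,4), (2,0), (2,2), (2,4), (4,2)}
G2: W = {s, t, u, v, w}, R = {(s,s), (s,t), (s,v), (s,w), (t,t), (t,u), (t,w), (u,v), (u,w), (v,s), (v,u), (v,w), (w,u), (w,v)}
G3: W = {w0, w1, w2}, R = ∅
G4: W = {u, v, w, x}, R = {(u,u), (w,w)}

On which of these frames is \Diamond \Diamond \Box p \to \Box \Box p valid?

The schema corresponds to a generalized confluence (Geach) condition: \forall x \forall y \forall z ((x R^2 y \wedge x R^2 z) \to \exists w (yRw \wedge z = w)).
G1: fails — 0R²0, 0R²2 but no w with 0Rw and 2=w.
G2: fails — sR²s, sR²u but no w* with sRw* and u=w*.
G3: condition met.
G4: condition met.
Valid on: G3, G4.

G3, G4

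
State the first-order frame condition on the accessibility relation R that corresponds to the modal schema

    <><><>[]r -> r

This is a Sahlqvist (Geach-type) schema ◇^3□^1r → □^0◇^0r.
Minimal-valuation argument: fix x; take any y with xR^3y and any z with xR^0z. Set V(r) to the set of worlds R-reachable from y in exactly 1 step. Then □^1r holds at y, so the antecedent holds at x; validity forces ◇^0r at z, giving a w with zR^0w and yR^1w.
First-order correspondent: forall x forall y (x R^3 y -> exists w (yRw & x = w)).

forall x forall y (x R^3 y -> exists w (yRw & x = w))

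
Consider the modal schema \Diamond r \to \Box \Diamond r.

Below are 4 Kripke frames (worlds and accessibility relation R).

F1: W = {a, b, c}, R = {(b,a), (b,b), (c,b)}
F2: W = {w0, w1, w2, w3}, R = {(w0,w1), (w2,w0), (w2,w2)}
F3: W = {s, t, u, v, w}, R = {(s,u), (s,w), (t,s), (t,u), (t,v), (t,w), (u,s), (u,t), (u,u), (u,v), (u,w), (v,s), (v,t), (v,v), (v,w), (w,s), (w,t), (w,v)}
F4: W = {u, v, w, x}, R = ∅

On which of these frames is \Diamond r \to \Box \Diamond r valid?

F4

The schema corresponds to the Euclidean property: \forall x \forall y \forall z (Rxy \wedge Rxz \to Ryz).
F1: fails — Rba and Rba but not Raa.
F2: fails — Rw0w1 and Rw0w1 but not Rw1w1.
F3: fails — Rsw and Rsw but not Rww.
F4: condition met.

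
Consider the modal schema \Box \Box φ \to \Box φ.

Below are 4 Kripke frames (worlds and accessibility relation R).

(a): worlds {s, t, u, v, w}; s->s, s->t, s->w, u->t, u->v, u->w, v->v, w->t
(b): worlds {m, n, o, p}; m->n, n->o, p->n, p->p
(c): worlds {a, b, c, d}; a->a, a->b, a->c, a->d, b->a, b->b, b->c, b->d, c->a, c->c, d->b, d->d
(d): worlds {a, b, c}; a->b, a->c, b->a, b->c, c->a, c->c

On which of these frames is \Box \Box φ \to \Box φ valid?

The schema corresponds to density: \forall x \forall y (Rxy \to \exists z (Rxz \wedge Rzy)).
(a): fails — Rwt but no z with Rwz and Rzt.
(b): fails — Rno but no z with Rnz and Rzo.
(c): ✓.
(d): fails — Rab but no z with Raz and Rzb.

(c)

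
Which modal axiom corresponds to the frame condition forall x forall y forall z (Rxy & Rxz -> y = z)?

◇s → □s

This is partial functionality; the standard corresponding axiom is CD: ◇s → □s.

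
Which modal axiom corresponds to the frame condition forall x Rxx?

□p → p

A defining formula is □p → p (the T axiom).
Suppose □p→p is valid. At any x set V(p)={w : Rxw}. Then □p holds at x, so p holds at x, i.e. Rxx.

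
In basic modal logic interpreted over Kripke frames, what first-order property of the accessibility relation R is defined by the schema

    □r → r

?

reflexivity: ∀x Rxx

Suppose □r→r is valid. At any x set V(r)={w : Rxw}. Then □r holds at x, so r holds at x, i.e. Rxx.
Conversely, on a frame with reflexivity the schema holds at every world under every valuation.
Frame condition: ∀x Rxx.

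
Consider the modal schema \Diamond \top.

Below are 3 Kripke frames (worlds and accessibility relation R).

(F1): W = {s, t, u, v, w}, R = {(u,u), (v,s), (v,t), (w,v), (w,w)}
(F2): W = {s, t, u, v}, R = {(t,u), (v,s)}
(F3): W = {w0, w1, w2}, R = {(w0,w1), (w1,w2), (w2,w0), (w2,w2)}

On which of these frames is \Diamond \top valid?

(F3)

This is the axiom for seriality; its first-order frame correspondent is \forall x \exists y Rxy.
(F1): fails — world s has no successor.
(F2): fails — world s has no successor.
(F3): holds.
Valid on: (F3).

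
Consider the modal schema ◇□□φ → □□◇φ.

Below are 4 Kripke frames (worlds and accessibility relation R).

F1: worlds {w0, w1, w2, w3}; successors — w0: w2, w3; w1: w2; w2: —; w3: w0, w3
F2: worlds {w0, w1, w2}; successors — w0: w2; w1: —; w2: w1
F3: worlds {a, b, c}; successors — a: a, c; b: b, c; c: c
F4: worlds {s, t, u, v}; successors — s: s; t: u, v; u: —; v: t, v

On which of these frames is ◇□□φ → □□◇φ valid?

Frame correspondent (Sahlqvist): ∀x ∀y ∀z ((xRy ∧ xR²z) → ∃w (yR²w ∧ zRw)) — i.e. a generalized confluence (Geach) condition.
F1: fails — w0Rw2, w0R²w0 but no w with w2R²w and w0Rw.
F2: fails — w0Rw2, w0R²w1 but no w with w2R²w and w1Rw.
F3: holds.
F4: fails — tRu, tR²t but no w with uR²w and tRw.

F3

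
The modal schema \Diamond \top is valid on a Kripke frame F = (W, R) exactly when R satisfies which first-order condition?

This schema is equivalent to the D axiom □r → ◇r.
Its frame correspondent is seriality — \forall x \exists y Rxy.

seriality: \forall x \exists y Rxy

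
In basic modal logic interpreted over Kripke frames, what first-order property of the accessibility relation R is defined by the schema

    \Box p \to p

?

Suppose □p→p is valid. At any x set V(p)={w : Rxw}. Then □p holds at x, so p holds at x, i.e. Rxx.
Conversely, any frame satisfying \forall x Rxx validates the schema.
Frame condition: \forall x Rxx.

reflexivity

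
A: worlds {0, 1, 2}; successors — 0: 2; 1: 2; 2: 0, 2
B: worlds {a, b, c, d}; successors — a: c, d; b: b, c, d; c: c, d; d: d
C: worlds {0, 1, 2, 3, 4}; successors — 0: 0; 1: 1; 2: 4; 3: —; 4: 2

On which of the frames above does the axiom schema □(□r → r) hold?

This is the axiom for shift-reflexivity; its first-order frame correspondent is ∀x ∀y (Rxy → Ryy).
A: fails — R20 but not R00.
B: satisfies the condition.
C: fails — R42 but not R22.
Valid on: B.

B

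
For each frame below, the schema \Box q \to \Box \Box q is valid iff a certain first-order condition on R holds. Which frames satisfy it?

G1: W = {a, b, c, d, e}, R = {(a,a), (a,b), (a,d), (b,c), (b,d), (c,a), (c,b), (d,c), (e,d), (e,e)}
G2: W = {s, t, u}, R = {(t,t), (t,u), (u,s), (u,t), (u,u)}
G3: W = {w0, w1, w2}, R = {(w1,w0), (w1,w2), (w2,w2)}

The schema corresponds to transitivity: \forall x \forall y \forall z (Rxy \wedge Ryz \to Rxz).
G1: fails — Rbc and Rcb but not Rbb.
G2: fails — Rtu and Rus but not Rts.
G3: holds.

G3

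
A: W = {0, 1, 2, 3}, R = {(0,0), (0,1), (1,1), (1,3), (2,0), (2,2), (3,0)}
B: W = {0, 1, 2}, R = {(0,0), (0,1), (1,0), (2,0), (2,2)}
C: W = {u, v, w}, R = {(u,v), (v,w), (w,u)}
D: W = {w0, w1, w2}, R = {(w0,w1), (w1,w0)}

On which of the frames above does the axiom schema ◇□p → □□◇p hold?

B

Frame correspondent (Sahlqvist): ∀x ∀y ∀z ((xRy ∧ xR²z) → ∃w (yRw ∧ zRw)) — i.e. a generalized confluence (Geach) condition.
A: fails — 0R1, 0R²3 but no w with 1Rw and 3Rw.
B: condition met.
C: fails — uRv, uR²w but no t with vRt and wRt.
D: fails — w0Rw1, w0R²w0 but no w with w1Rw and w0Rw.
Valid on: B.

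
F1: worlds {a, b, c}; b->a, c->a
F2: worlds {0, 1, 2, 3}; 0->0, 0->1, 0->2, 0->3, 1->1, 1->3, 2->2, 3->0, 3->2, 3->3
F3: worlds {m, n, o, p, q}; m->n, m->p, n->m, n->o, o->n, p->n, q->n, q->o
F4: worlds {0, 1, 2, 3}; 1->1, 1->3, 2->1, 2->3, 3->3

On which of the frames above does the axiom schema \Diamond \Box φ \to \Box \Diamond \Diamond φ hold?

F4

Frame correspondent (Sahlqvist): \forall x \forall y \forall z ((xRy \wedge xRz) \to \exists w (yRw \wedge z R^2 w)) — i.e. a generalized confluence (Geach) condition.
F1: fails — bRa, bRa but no w with aRw and aR²w.
F2: fails — 0R1, 0R2 but no w with 1Rw and 2R²w.
F3: fails — mRn, mRn but no w with nRw and nR²w.
F4: satisfies the condition.
Valid on: F4.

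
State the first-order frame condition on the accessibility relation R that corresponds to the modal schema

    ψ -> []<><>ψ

This is a Sahlqvist (Geach-type) schema ◇^0□^0ψ → □^1◇^2ψ.
First-order correspondent: forall x forall z (xRz -> exists w (x = w & z R^2 w)).

forall x forall z (xRz -> exists w (x = w & z R^2 w))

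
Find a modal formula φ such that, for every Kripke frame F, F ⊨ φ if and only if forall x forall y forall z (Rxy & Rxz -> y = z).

◇p → □p

A defining formula is ◇p → □p (the CD axiom).
Suppose ◇p→□p is valid. Take Rxy, Rxz and set V(p)={y}. Then ◇p at x, so □p at x, so p at z, i.e. z=y.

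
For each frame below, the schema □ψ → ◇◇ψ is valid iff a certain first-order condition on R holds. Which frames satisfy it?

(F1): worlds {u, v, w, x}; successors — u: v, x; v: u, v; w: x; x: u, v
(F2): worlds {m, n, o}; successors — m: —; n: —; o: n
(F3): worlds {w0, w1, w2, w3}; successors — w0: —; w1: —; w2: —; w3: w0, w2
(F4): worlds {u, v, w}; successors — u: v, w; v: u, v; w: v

This is the axiom for a generalized confluence (Geach) condition; its first-order frame correspondent is ∀x ∃w (xRw ∧ xR²w).
(F1): fails — at w but no t with wRt and wR²t.
(F2): fails — at m but no w with mRw and mR²w.
(F3): fails — at w0 but no w with w0Rw and w0R²w.
(F4): holds.

(F4)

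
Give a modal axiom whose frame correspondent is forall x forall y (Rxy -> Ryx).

r → □◇r

This is symmetry; the standard corresponding axiom is B: r → □◇r.
Suppose r→□◇r is valid. Take Rxy and set V(r)={x}. Then r at x, so □◇r at x, so ◇r at y, so some z with Ryz has r; z=x, i.e. Ryx.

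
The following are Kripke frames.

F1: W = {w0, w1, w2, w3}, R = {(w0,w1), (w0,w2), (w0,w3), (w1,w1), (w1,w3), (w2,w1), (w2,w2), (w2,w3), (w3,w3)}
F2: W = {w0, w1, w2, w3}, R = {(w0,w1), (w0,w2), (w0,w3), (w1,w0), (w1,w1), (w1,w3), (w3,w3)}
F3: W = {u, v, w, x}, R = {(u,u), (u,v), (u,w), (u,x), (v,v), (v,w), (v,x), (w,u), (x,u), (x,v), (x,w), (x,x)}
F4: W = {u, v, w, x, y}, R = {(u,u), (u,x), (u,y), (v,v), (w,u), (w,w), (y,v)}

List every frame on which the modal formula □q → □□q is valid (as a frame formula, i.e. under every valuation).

The schema corresponds to transitivity: ∀x ∀y ∀z (Rxy ∧ Ryz → Rxz).
F1: ✓.
F2: fails — Rw1w0 and Rw0w2 but not Rw1w2.
F3: fails — Rwu and Ruv but not Rwv.
F4: fails — Rwu and Rux but not Rwx.

F1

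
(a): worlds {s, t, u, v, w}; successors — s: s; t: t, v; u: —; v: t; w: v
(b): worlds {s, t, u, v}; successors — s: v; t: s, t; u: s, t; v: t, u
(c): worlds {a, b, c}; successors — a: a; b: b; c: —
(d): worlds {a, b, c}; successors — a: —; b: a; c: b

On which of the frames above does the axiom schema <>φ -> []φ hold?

Frame correspondent (Sahlqvist): forall x forall y forall z (Rxy & Rxz -> y = z) — i.e. partial functionality.
(a): fails — t sees both t and v.
(b): fails — t sees both s and t.
(c): holds.
(d): holds.

(c), (d)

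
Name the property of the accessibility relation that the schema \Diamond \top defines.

Seriality

◇⊤ holds at w iff w has a successor, so frame-validity of ◇⊤ is exactly seriality. Equivalently via □r → ◇r:
Suppose □r→◇r is valid. At any x set V(r)=W. Then □r at x, so ◇r at x, so x has a successor.
Conversely, any frame satisfying \forall x \exists y Rxy validates the schema.
Frame condition: \forall x \exists y Rxy.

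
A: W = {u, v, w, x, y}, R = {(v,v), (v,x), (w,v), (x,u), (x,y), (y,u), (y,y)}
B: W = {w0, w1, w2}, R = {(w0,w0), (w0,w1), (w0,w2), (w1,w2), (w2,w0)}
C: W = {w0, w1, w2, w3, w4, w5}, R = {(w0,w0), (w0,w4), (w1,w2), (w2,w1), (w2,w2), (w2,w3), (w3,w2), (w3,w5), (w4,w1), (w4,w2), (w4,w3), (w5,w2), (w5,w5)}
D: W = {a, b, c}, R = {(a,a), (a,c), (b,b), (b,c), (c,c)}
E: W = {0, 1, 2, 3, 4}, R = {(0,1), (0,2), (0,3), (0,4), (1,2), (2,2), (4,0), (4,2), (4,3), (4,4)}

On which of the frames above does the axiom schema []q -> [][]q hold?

D

This is the axiom for transitivity; its first-order frame correspondent is forall x forall y forall z (Rxy & Ryz -> Rxz).
A: fails — Rvx and Rxu but not Rvu.
B: fails — Rw1w2 and Rw2w0 but not Rw1w0.
C: fails — Rw1w2 and Rw2w1 but not Rw1w1.
D: condition met.
E: fails — R04 and R40 but not R00.
Valid on: D.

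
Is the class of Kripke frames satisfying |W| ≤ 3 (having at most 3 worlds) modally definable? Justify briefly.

Not definable by any modal formula

If a class were modally definable it would be closed under disjoint unions (Goldblatt–Thomason).
Any modal formula valid on each of 4 disjoint one-world frames is valid on their disjoint union (validity is preserved under disjoint unions). Each one-world frame has |W|=1≤3, but the union has |W|=4.
So the class is not modally definable.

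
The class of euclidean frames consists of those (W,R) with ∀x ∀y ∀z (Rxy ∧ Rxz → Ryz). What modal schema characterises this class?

◇s → □◇s

A defining formula is ◇s → □◇s (the 5 axiom).
Suppose ◇s→□◇s is valid. Take Rxy, Rxz and set V(s)={y}. Then ◇s at x, so □◇s at x, so ◇s at z, so some w with Rzw has s; w=y, i.e. Rzy. By symmetry of the argument, Ryz.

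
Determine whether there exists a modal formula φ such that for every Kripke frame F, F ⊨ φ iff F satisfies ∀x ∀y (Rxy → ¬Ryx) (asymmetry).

No — not modally definable

Modal frame validity is preserved under surjective bounded morphisms.
The 5-cycle (worlds s,t,u,v,w with s→t→u→v→w→s) is asymmetric. Mapping every world to a single reflexive point • is a surjective bounded morphism, and the reflexive point is not asymmetric (R•• but asymmetry requires ¬R••).
So no modal formula (or set of formulas) defines exactly the asymmetric frames.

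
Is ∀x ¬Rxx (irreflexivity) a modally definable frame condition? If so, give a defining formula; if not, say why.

No — not modally definable

Modal frame validity is preserved under surjective bounded morphisms.
The 3-cycle (worlds a,b,c with a→b→c→a) is irreflexive, and the map sending every world to a single reflexive point • is a surjective bounded morphism (forth: every edge maps to (•,•); back: every world has a successor). So any modal formula valid on the 3-cycle is also valid on the reflexive point, which is not irreflexive.
So no modal formula (or set of formulas) defines exactly the irreflexive frames.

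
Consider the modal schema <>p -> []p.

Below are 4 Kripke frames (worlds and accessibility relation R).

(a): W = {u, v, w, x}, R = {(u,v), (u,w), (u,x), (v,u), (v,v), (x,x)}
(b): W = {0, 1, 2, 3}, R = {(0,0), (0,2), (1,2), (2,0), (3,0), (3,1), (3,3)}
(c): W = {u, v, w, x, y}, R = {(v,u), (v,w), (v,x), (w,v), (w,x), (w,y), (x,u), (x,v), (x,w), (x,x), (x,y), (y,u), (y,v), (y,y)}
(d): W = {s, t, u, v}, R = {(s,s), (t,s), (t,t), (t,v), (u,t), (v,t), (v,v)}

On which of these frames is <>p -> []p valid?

none

This is the axiom for partial functionality; its first-order frame correspondent is forall x forall y forall z (Rxy & Rxz -> y = z).
(a): fails — u sees both v and w.
(b): fails — 0 sees both 0 and 2.
(c): fails — v sees both u and w.
(d): fails — t sees both s and t.
Valid on no frame.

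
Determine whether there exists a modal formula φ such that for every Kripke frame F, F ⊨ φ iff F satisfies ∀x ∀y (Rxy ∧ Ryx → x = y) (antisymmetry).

Not modally definable

If a class were modally definable it would be closed under surjective bounded morphisms (Goldblatt–Thomason).
The 8-cycle (worlds a,b,c,d,e,f,g,h with a→b→c→d→e→f→g→h→a) is antisymmetric. Sending even-indexed worlds to • and odd-indexed worlds to ∘ is a surjective bounded morphism onto the two-world frame with •↔∘, which is not antisymmetric.
Hence antisymmetry is not modally definable.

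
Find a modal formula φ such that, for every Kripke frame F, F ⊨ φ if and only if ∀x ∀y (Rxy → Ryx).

r → □◇r

The condition is symmetry. The B schema r → □◇r defines it.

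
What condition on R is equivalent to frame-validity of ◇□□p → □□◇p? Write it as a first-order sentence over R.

∀x ∀y ∀z ((xRy ∧ xR²z) → ∃w (yR²w ∧ zRw))

This is a Sahlqvist (Geach-type) schema ◇^1□^2p → □^2◇^1p.
First-order correspondent: ∀x ∀y ∀z ((xRy ∧ xR²z) → ∃w (yR²w ∧ zRw)).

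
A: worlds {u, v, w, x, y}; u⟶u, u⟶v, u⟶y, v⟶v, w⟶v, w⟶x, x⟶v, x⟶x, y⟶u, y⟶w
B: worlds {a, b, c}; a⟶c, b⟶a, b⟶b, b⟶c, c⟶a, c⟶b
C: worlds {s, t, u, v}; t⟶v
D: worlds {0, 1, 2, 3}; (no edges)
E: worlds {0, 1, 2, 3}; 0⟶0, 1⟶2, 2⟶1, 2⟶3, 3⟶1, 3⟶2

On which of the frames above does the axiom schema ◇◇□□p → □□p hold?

C, D

This is the axiom for a generalized confluence (Geach) condition; its first-order frame correspondent is ∀x ∀y ∀z ((xR²y ∧ xR²z) → ∃w (yR²w ∧ z = w)).
A: fails — uR²v, uR²u but no t with vR²t and u=t.
B: fails — bR²a, bR²c but no w with aR²w and c=w.
C: ✓.
D: ✓.
E: fails — 2R²1, 2R²2 but no w with 1R²w and 2=w.
Valid on: C, D.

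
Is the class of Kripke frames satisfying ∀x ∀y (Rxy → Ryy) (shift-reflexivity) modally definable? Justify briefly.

Yes, by □(□r → r)

The condition is shift-reflexivity. A defining modal formula is □(□r → r).
Suppose □(□r→r) is valid. Take Rxy and set V(r)={w : Ryw}. Then at y, □r holds; since □(□r→r) at x, □r→r at y, so r at y, i.e. Ryy.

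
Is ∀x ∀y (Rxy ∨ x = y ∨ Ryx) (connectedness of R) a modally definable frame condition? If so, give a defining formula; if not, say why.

Not modally definable

Modal frame validity is preserved under disjoint unions.
Take 4 disjoint single-world reflexive frames: each is trivially connected, but their disjoint union has 4 worlds with no edge between distinct components, so it is not connected.
So no modal formula (or set of formulas) defines exactly the connected frames.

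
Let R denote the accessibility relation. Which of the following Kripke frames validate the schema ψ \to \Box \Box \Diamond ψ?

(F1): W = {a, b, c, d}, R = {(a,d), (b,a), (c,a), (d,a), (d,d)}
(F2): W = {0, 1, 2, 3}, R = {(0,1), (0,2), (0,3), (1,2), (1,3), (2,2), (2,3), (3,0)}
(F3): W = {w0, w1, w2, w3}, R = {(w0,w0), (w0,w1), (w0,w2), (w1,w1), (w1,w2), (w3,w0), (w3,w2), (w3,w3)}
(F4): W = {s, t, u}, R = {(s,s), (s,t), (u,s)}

none

This is the axiom for a generalized confluence (Geach) condition; its first-order frame correspondent is \forall x \forall z (x R^2 z \to \exists w (x = w \wedge zRw)).
(F1): fails — aR²a but no w with a=w and aRw.
(F2): fails — 0R²0 but no w with 0=w and 0Rw.
(F3): fails — w0R²w1 but no w with w0=w and w1Rw.
(F4): fails — sR²t but no w with s=w and tRw.
Valid on no frame.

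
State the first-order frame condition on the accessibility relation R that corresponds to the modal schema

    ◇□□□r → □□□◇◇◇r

∀x ∀y ∀z ((xRy ∧ xR³z) → ∃w (yR³w ∧ zR³w))

This is a Sahlqvist (Geach-type) schema ◇^1□^3r → □^3◇^3r.
Minimal-valuation argument: fix x; take any y with xR^1y and any z with xR^3z. Set V(r) to the set of worlds R-reachable from y in exactly 3 steps. Then □^3r holds at y, so the antecedent holds at x; validity forces ◇^3r at z, giving a w with zR^3w and yR^3w.
First-order correspondent: ∀x ∀y ∀z ((xRy ∧ xR³z) → ∃w (yR³w ∧ zR³w)).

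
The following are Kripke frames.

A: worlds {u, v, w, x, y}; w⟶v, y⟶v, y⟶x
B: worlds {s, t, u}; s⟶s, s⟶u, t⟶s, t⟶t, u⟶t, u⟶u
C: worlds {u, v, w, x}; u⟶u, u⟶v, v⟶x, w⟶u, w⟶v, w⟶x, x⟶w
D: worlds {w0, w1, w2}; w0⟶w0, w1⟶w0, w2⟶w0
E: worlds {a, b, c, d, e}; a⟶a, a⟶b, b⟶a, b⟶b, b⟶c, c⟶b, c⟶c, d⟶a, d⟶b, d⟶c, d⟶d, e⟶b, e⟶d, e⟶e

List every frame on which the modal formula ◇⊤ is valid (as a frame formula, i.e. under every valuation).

This is the axiom for seriality; its first-order frame correspondent is ∀x ∃y Rxy.
A: fails — world u has no successor.
B: holds.
C: holds.
D: holds.
E: holds.

B, C, D, E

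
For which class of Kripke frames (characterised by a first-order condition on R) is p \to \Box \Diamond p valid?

Suppose p→□◇p is valid. Take Rxy and set V(p)={x}. Then p at x, so □◇p at x, so ◇p at y, so some z with Ryz has p; z=x, i.e. Ryx.

symmetry: \forall x \forall y (Rxy \to Ryx)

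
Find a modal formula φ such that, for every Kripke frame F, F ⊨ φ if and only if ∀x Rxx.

□s → s

A defining formula is □s → s (the T axiom).
Suppose □s→s is valid. At any x set V(s)={w : Rxw}. Then □s holds at x, so s holds at x, i.e. Rxx.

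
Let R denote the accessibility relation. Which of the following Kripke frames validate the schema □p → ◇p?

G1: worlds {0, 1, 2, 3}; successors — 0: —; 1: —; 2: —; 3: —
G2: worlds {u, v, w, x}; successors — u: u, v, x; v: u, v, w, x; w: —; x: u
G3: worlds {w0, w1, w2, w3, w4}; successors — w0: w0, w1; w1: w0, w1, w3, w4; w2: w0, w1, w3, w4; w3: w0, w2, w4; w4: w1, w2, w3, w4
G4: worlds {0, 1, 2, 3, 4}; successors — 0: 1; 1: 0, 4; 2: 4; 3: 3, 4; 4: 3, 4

G3, G4

Frame correspondent (Sahlqvist): ∀x ∃y Rxy — i.e. seriality.
G1: fails — world 0 has no successor.
G2: fails — world w has no successor.
G3: condition met.
G4: condition met.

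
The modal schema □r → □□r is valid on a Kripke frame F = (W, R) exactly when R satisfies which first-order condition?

transitivity

Suppose □r→□□r is valid. Take Rxy, Ryz and set V(r)={w : Rxw}. Then □r at x, so □□r at x, so □r at y, so r at z, i.e. Rxz.
Conversely, any frame satisfying ∀x ∀y ∀z (Rxy ∧ Ryz → Rxz) validates the schema.
Frame condition: ∀x ∀y ∀z (Rxy ∧ Ryz → Rxz).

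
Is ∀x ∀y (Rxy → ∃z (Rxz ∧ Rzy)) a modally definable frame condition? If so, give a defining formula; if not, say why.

The condition is density. A defining modal formula is □□r → □r.
Suppose □□r→□r is valid. Take Rxy and set V(r)={w : xR²w}. Then □□r at x, so □r at x, so r at y, i.e. ∃z(Rxz∧Rzy).

Definable; □□r → □r defines it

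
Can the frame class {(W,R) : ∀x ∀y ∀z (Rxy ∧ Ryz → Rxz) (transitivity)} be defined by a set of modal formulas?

This is a Sahlqvist condition; the 4 axiom □r → □□r defines it.
Suppose □r→□□r is valid. Take Rxy, Ryz and set V(r)={w : Rxw}. Then □r at x, so □□r at x, so □r at y, so r at z, i.e. Rxz.

Yes — defined by □r → □□r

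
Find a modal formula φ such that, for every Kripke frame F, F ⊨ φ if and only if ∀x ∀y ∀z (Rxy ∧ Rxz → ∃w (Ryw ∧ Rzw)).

◇□r → □◇r

The condition is convergence. The .2 schema ◇□r → □◇r defines it.
Suppose ◇□r→□◇r is valid. Take Rxy, Rxz and set V(r)={w : Ryw}. Then □r at y so ◇□r at x, so □◇r at x, so ◇r at z, giving w with Rzw and Ryw.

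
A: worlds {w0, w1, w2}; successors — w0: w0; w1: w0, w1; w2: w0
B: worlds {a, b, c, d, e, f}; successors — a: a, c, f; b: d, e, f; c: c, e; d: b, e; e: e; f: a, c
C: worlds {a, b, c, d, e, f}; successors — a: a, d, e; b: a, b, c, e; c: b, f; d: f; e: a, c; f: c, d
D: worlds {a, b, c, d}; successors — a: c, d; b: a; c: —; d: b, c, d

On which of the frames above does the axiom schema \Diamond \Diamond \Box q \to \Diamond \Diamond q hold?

Frame correspondent (Sahlqvist): \forall x \forall y (x R^2 y \to \exists w (yRw \wedge x R^2 w)) — i.e. a generalized confluence (Geach) condition.
A: satisfies the condition.
B: fails — dR²f but no w with fRw and dR²w.
C: fails — cR²d but no w with dRw and cR²w.
D: fails — aR²b but no w with bRw and aR²w.

A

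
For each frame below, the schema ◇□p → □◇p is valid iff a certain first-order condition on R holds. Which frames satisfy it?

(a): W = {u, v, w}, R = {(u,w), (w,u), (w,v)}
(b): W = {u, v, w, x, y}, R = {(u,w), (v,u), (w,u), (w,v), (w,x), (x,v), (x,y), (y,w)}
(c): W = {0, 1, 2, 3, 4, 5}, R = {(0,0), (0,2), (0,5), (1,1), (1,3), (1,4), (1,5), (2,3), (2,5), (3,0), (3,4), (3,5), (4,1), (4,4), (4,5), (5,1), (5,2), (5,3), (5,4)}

(c)

Frame correspondent (Sahlqvist): ∀x ∀y ∀z (Rxy ∧ Rxz → ∃w (Ryw ∧ Rzw)) — i.e. convergence.
(a): fails — Rwu and Rwv but u and v have no common successor.
(b): fails — Rwu and Rwx but u and x have no common successor.
(c): holds.
Valid on: (c).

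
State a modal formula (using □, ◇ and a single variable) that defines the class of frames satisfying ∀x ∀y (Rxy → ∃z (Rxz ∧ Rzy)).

□□p → □p

A defining formula is □□p → □p (the C4 axiom).
Suppose □□p→□p is valid. Take Rxy and set V(p)={w : xR²w}. Then □□p at x, so □p at x, so p at y, i.e. ∃z(Rxz∧Rzy).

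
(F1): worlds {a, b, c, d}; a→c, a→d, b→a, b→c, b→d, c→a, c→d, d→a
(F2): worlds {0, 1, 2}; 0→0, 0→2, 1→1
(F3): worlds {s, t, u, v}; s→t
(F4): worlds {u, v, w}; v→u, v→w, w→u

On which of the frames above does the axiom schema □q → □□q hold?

(F2), (F3), (F4)

Frame correspondent (Sahlqvist): ∀x ∀y ∀z (Rxy ∧ Ryz → Rxz) — i.e. transitivity.
(F1): fails — Rac and Rca but not Raa.
(F2): condition met.
(F3): condition met.
(F4): condition met.
Valid on: (F2), (F3), (F4).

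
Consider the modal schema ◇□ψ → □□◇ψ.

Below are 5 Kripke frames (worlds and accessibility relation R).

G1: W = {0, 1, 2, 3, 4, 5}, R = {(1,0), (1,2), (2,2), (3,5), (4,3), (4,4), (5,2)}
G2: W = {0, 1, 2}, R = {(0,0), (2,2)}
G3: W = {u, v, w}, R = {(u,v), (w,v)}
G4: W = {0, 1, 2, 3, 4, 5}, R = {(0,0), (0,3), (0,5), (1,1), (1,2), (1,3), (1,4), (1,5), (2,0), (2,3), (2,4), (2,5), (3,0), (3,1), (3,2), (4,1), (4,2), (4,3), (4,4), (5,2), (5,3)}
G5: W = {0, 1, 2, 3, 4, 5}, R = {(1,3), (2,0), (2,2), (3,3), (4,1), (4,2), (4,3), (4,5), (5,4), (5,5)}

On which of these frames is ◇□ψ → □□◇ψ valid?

G2, G3, G4

This is the axiom for a generalized confluence (Geach) condition; its first-order frame correspondent is ∀x ∀y ∀z ((xRy ∧ xR²z) → ∃w (yRw ∧ zRw)).
G1: fails — 1R0, 1R²2 but no w with 0Rw and 2Rw.
G2: holds.
G3: holds.
G4: holds.
G5: fails — 2R0, 2R²0 but no w with 0Rw and 0Rw.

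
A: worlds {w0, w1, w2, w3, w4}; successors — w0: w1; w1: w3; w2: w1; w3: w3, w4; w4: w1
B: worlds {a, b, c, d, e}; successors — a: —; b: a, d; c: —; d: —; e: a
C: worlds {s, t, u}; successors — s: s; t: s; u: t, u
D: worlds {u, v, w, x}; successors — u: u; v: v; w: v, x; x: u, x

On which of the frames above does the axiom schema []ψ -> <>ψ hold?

A, C, D

Frame correspondent (Sahlqvist): forall x exists y Rxy — i.e. seriality.
A: ✓.
B: fails — world a has no successor.
C: ✓.
D: ✓.
Valid on: A, C, D.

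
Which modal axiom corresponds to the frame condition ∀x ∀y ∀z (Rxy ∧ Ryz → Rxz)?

The condition is transitivity. The 4 schema □s → □□s defines it.
Suppose □s→□□s is valid. Take Rxy, Ryz and set V(s)={w : Rxw}. Then □s at x, so □□s at x, so □s at y, so s at z, i.e. Rxz.

□s → □□s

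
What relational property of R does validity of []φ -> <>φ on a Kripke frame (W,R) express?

seriality: forall x exists y Rxy

Suppose □φ→◇φ is valid. At any x set V(φ)=W. Then □φ at x, so ◇φ at x, so x has a successor.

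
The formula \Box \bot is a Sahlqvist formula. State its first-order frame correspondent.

emptiness of R

□⊥ is valid iff no world has any successor (otherwise □⊥ fails at any world with one).
The converse is a direct semantic check.
So the correspondent is emptiness of R.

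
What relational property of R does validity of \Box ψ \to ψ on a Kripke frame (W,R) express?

reflexivity

This is the T axiom.
Its frame correspondent is reflexivity — \forall x Rxx.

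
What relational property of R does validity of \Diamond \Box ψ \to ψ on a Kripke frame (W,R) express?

symmetry

This schema is equivalent to the B axiom ψ → □◇ψ.
It corresponds to symmetry: \forall x \forall y (Rxy \to Ryx).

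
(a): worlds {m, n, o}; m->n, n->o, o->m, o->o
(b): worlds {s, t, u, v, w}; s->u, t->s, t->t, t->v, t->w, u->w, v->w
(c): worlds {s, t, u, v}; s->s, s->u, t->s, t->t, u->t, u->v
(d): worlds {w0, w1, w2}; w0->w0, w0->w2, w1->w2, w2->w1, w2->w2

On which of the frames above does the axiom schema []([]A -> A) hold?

none

The schema corresponds to shift-reflexivity: forall x forall y (Rxy -> Ryy).
(a): fails — Rom but not Rmm.
(b): fails — Rtv but not Rvv.
(c): fails — Ruv but not Rvv.
(d): fails — Rw2w1 but not Rw1w1.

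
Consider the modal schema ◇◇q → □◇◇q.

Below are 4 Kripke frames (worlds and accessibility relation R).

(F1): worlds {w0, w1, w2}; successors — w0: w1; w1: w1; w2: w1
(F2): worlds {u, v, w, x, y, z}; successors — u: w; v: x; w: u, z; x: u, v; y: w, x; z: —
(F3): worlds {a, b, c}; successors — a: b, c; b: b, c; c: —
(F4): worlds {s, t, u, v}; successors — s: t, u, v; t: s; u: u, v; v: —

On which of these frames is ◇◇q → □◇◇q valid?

(F1)

This is the axiom for a generalized confluence (Geach) condition; its first-order frame correspondent is ∀x ∀y ∀z ((xR²y ∧ xRz) → ∃w (y = w ∧ zR²w)).
(F1): satisfies the condition.
(F2): fails — uR²u, uRw but no t with u=t and wR²t.
(F3): fails — aR²b, aRc but no w with b=w and cR²w.
(F4): fails — sR²s, sRt but no w with s=w and tR²w.
Valid on: (F1).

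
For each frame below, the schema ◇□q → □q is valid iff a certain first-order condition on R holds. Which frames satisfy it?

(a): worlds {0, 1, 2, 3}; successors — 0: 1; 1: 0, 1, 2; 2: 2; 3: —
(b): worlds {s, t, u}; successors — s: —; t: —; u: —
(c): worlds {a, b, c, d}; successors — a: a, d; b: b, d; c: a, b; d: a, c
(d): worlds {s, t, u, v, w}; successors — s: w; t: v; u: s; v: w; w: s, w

(b)

Frame correspondent (Sahlqvist): ∀x ∀y ∀z (Rxy ∧ Rxz → Ryz) — i.e. the Euclidean property.
(a): fails — R10 and R10 but not R00.
(b): ✓.
(c): fails — Rad and Rad but not Rdd.
(d): fails — Rtv and Rtv but not Rvv.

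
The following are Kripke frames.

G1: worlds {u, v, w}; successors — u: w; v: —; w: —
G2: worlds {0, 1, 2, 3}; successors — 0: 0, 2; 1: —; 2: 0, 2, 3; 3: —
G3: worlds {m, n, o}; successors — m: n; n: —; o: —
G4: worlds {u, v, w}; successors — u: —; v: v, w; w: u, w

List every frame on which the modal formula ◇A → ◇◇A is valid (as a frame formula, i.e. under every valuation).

G2, G4

This is the axiom for a generalized confluence (Geach) condition; its first-order frame correspondent is ∀x ∀y (xRy → ∃w (y = w ∧ xR²w)).
G1: fails — uRw but no t with w=t and uR²t.
G2: holds.
G3: fails — mRn but no w with n=w and mR²w.
G4: holds.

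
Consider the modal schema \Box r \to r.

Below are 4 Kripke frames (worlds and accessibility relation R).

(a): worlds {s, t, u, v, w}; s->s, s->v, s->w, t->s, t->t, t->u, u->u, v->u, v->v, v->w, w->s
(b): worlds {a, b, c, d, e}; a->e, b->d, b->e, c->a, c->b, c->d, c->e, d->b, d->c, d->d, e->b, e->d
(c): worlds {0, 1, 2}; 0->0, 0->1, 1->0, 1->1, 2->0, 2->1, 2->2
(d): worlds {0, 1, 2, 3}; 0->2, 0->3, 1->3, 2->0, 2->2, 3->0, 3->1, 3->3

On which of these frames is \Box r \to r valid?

(c)

The schema corresponds to reflexivity: \forall x Rxx.
(a): fails — world w does not see itself.
(b): fails — world a does not see itself.
(c): ✓.
(d): fails — world 0 does not see itself.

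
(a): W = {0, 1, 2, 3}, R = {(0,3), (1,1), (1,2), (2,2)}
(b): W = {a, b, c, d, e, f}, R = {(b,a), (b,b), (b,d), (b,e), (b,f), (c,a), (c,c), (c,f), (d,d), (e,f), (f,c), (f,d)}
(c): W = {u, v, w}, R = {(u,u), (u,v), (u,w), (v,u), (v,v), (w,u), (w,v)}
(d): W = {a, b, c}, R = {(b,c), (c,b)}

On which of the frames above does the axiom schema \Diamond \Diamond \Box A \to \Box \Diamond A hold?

(a), (c)

Frame correspondent (Sahlqvist): \forall x \forall y \forall z ((x R^2 y \wedge xRz) \to \exists w (yRw \wedge zRw)) — i.e. a generalized confluence (Geach) condition.
(a): satisfies the condition.
(b): fails — bR²a, bRa but no w with aRw and aRw.
(c): satisfies the condition.
(d): fails — bR²b, bRc but no w with bRw and cRw.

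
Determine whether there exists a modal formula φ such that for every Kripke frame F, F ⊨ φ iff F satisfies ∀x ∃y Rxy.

Yes, by □p → ◇p

Yes: it is seriality, defined by the D schema □p → ◇p.
Suppose □p→◇p is valid. At any x set V(p)=W. Then □p at x, so ◇p at x, so x has a successor.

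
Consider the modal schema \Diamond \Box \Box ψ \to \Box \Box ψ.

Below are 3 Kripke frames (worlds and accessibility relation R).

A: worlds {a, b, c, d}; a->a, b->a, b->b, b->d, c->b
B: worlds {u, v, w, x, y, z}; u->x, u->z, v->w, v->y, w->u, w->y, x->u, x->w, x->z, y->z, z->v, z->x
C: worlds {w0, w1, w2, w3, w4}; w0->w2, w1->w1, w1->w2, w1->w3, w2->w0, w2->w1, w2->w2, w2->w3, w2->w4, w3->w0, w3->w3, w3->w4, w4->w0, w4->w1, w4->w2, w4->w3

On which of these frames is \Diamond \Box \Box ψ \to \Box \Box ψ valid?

C

This is the axiom for a generalized confluence (Geach) condition; its first-order frame correspondent is \forall x \forall y \forall z ((xRy \wedge x R^2 z) \to \exists w (y R^2 w \wedge z = w)).
A: fails — bRa, bR²b but no w with aR²w and b=w.
B: fails — uRx, uR²w but no t with xR²t and w=t.
C: ✓.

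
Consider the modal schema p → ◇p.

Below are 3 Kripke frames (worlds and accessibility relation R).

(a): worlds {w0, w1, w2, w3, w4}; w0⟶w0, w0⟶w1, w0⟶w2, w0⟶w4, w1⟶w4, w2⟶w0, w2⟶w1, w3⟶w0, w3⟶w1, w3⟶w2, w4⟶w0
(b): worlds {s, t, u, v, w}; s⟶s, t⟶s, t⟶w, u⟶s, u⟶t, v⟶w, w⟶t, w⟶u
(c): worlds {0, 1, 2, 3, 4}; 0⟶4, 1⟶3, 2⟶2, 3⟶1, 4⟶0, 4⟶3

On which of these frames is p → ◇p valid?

The schema corresponds to a generalized confluence (Geach) condition: ∀x ∃w (x = w ∧ xRw).
(a): fails — at w1 but no w with w1=w and w1Rw.
(b): fails — at t but no w* with t=w* and tRw*.
(c): fails — at 0 but no w with 0=w and 0Rw.

none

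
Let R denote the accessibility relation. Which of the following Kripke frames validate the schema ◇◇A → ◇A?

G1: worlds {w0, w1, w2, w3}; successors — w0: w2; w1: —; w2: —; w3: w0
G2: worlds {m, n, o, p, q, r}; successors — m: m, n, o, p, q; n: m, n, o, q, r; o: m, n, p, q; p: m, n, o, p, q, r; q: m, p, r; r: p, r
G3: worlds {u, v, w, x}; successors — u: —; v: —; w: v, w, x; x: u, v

The schema corresponds to transitivity: ∀x ∀y ∀z (Rxy ∧ Ryz → Rxz).
G1: fails — Rw3w0 and Rw0w2 but not Rw3w2.
G2: fails — Rom and Rmo but not Roo.
G3: fails — Rwx and Rxu but not Rwu.

none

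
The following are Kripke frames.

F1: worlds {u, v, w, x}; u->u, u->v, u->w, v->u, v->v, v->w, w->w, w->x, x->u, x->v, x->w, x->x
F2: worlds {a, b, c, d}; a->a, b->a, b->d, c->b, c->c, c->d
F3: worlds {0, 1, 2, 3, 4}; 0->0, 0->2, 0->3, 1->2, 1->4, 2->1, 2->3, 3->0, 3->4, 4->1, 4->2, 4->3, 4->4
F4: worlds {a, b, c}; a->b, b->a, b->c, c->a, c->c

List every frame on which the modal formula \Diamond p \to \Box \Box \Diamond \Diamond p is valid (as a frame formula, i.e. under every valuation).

Frame correspondent (Sahlqvist): \forall x \forall y \forall z ((xRy \wedge x R^2 z) \to \exists w (y = w \wedge z R^2 w)) — i.e. a generalized confluence (Geach) condition.
F1: holds.
F2: fails — bRd, bR²a but no w with d=w and aR²w.
F3: fails — 0R0, 0R²1 but no w with 0=w and 1R²w.
F4: fails — aRb, aR²a but no w with b=w and aR²w.

F1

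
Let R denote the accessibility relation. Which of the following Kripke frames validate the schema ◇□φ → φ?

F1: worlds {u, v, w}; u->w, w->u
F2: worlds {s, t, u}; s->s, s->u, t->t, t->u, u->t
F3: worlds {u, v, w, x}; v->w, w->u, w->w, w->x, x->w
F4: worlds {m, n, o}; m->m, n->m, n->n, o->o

F1

The schema corresponds to symmetry: ∀x ∀y (Rxy → Ryx).
F1: holds.
F2: fails — Rsu but not Rus.
F3: fails — Rwu but not Ruw.
F4: fails — Rnm but not Rmn.
Valid on: F1.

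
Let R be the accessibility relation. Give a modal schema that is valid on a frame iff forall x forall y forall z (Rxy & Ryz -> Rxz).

□ψ → □□ψ

This is transitivity; the standard corresponding axiom is 4: □ψ → □□ψ.
Suppose □ψ→□□ψ is valid. Take Rxy, Ryz and set V(ψ)={w : Rxw}. Then □ψ at x, so □□ψ at x, so □ψ at y, so ψ at z, i.e. Rxz.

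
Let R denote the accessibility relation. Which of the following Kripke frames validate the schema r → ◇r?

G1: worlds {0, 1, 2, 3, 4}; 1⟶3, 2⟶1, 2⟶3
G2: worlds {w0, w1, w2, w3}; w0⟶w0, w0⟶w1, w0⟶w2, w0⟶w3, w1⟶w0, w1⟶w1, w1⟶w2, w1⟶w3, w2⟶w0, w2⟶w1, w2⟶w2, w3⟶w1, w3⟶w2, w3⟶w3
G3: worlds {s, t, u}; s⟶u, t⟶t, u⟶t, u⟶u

G2

This is the axiom for reflexivity; its first-order frame correspondent is ∀x Rxx.
G1: fails — world 0 does not see itself.
G2: holds.
G3: fails — world s does not see itself.
Valid on: G2.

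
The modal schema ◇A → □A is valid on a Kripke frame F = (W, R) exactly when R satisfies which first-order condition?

partial functionality

This schema is the CD axiom.
Its frame correspondent is partial functionality — ∀x ∀y ∀z (Rxy ∧ Rxz → y = z).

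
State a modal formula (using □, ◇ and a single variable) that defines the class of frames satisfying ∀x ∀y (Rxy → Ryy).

□(□ψ → ψ)

A defining formula is □(□ψ → ψ) (the T□ axiom).
Suppose □(□ψ→ψ) is valid. Take Rxy and set V(ψ)={w : Ryw}. Then at y, □ψ holds; since □(□ψ→ψ) at x, □ψ→ψ at y, so ψ at y, i.e. Ryy.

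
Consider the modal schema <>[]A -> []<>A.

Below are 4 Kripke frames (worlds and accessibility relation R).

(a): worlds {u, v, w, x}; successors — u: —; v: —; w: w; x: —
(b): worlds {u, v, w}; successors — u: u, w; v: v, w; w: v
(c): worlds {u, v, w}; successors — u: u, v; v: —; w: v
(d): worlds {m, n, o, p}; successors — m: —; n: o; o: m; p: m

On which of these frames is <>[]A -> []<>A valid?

Frame correspondent (Sahlqvist): forall x forall y forall z (Rxy & Rxz -> exists w (Ryw & Rzw)) — i.e. convergence.
(a): satisfies the condition.
(b): fails — Ruw and Ruu but w and u have no common successor.
(c): fails — Ruv and Ruv but v and v have no common successor.
(d): fails — Rom and Rom but m and m have no common successor.
Valid on: (a).

(a)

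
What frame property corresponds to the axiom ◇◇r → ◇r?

This is frame-equivalent to □r → □□r (substitute ¬r for r and contrapose).
Suppose □r→□□r is valid. Take Rxy, Ryz and set V(r)={w : Rxw}. Then □r at x, so □□r at x, so □r at y, so r at z, i.e. Rxz.
Conversely, any frame satisfying ∀x ∀y ∀z (Rxy ∧ Ryz → Rxz) validates the schema.
Frame condition: ∀x ∀y ∀z (Rxy ∧ Ryz → Rxz).

transitivity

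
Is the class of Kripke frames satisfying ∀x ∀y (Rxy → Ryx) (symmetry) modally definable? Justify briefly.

The condition is symmetry. A defining modal formula is q → □◇q.
Suppose q→□◇q is valid. Take Rxy and set V(q)={x}. Then q at x, so □◇q at x, so ◇q at y, so some z with Ryz has q; z=x, i.e. Ryx.

Definable; q → □◇q defines it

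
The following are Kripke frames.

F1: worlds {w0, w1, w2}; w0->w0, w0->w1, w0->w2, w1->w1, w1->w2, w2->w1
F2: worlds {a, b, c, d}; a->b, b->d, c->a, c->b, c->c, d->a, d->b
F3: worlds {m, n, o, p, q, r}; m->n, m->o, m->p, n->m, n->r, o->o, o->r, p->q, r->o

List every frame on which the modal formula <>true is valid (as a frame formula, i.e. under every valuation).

F1, F2

Frame correspondent (Sahlqvist): forall x exists y Rxy — i.e. seriality.
F1: condition met.
F2: condition met.
F3: fails — world q has no successor.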